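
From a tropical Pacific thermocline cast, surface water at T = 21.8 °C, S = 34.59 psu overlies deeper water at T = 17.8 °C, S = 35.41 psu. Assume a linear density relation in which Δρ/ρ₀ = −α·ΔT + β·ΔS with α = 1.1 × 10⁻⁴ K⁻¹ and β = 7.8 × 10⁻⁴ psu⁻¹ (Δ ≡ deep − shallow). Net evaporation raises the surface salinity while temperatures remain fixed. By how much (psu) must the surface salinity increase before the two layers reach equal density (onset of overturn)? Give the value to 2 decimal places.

1.38 psu

Neutral buoyancy requires −α(T_deep − T_surf) + β(S_deep − S_surf′) = 0.
S_surf′ = S_deep − (α/β)·ΔT = 35.41 − (1.1 × 10⁻⁴/7.8 × 10⁻⁴)·(-4.0) = 35.9741 psu.
Increase required: 35.9741 − 34.59 = 1.3841 psu.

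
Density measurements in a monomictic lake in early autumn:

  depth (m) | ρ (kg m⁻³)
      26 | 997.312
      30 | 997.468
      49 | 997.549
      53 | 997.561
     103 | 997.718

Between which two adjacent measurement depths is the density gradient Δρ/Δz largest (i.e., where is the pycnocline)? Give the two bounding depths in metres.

26–30 m

Compute the density gradient over each adjacent pair:
  26–30 m: Δρ/Δz = 0.156/4 = 0.039 kg m⁻⁴
  30–49 m: Δρ/Δz = 0.081/19 = 4.3 × 10⁻³ kg m⁻⁴
  49–53 m: Δρ/Δz = 0.012/4 = 3.0 × 10⁻³ kg m⁻⁴
  53–103 m: Δρ/Δz = 0.157/50 = 3.1 × 10⁻³ kg m⁻⁴
The largest gradient is in the 26–30 m interval — the pycnocline.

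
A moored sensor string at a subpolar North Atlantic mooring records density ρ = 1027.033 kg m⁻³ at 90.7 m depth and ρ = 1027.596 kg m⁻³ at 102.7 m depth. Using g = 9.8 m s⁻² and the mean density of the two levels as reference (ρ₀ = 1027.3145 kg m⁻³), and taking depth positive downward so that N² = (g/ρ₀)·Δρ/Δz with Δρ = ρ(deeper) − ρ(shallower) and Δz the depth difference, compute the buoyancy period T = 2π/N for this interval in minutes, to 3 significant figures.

4.95 min

Δρ = 1027.596 − 1027.033 = 0.563 kg m⁻³ over Δz = 102.7 − 90.7 = 12 m.
N² = (9.8/1027.3145) × (0.563/12) = 4.4756 × 10⁻⁴ s⁻².
N = √(4.4756 × 10⁻⁴) = 0.021156 rad s⁻¹, so T = 2π/N = 296.99 s = 4.9498 min ≈ 4.95 min.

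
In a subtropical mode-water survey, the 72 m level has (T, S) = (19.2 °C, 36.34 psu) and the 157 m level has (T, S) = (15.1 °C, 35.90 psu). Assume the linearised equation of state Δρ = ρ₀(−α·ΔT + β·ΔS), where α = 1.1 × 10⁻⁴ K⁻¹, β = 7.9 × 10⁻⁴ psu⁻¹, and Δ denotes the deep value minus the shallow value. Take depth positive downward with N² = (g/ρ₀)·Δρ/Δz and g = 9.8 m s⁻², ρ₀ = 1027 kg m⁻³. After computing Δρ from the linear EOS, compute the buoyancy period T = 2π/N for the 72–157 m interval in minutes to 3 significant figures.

ΔT = -4.1 K, ΔS = -0.44 psu (deep − shallow).
Δρ/ρ₀ = −αΔT + βΔS = 4.51 × 10⁻⁴ − 3.476 × 10⁻⁴ = 1.034 × 10⁻⁴, so Δρ ≈ 0.1062 kg m⁻³.
N² = (g/ρ₀)·Δρ/Δz = g·(Δρ/ρ₀)/Δz = 9.8 × 1.034 × 10⁻⁴ / 85 = 1.1921 × 10⁻⁵ s⁻².
N = √(1.1921 × 10⁻⁵) = 3.4527 × 10⁻³ rad s⁻¹ → T = 2π/N = 1.8198 × 10³ s = 30.330 min ≈ 30.3 min.

30.3 min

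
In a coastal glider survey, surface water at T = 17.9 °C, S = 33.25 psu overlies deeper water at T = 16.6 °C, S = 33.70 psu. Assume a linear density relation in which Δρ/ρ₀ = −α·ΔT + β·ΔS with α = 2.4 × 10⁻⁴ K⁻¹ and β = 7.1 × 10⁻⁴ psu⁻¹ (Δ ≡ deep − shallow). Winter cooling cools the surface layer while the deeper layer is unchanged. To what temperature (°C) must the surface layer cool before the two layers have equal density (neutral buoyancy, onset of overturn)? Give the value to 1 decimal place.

Neutral buoyancy requires Δρ = 0, i.e. −α(T_deep − T_surf′) + β(S_deep − S_surf) = 0.
T_surf′ = T_deep − (β/α)·ΔS = 16.6 − (7.1 × 10⁻⁴/2.4 × 10⁻⁴)·(+0.45) = 15.269 °C.
Cooling required: 17.9 − (15.269) = 2.631 °C.

15.3 °C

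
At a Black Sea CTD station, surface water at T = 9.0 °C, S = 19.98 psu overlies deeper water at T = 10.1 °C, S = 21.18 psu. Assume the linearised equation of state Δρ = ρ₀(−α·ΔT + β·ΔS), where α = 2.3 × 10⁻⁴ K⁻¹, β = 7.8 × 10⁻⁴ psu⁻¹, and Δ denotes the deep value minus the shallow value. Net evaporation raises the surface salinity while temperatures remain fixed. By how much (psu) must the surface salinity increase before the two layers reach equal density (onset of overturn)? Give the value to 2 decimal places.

Neutral buoyancy requires −α(T_deep − T_surf) + β(S_deep − S_surf′) = 0.
S_surf′ = S_deep − (α/β)·ΔT = 21.18 − (2.3 × 10⁻⁴/7.8 × 10⁻⁴)·(+1.1) = 20.8556 psu.
Increase required: 20.8556 − 19.98 = 0.8756 psu.

0.88 psu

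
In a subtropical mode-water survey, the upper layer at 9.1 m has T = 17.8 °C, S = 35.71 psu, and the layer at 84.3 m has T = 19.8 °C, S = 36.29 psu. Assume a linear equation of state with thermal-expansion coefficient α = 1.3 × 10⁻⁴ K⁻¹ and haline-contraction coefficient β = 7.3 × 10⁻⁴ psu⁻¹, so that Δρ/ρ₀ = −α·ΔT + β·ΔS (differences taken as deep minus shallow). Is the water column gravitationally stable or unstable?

ΔT = 19.8 − 17.8 = +2.0 K and ΔS = 36.29 − 35.71 = +0.58 psu (deep − shallow).
−αΔT = -2.60 × 10⁻⁴; βΔS = 4.234 × 10⁻⁴; sum Δρ/ρ₀ = 1.634 × 10⁻⁴.
Δρ/ρ₀ > 0, so Δρ > 0: deeper water is denser → statically stable.

stable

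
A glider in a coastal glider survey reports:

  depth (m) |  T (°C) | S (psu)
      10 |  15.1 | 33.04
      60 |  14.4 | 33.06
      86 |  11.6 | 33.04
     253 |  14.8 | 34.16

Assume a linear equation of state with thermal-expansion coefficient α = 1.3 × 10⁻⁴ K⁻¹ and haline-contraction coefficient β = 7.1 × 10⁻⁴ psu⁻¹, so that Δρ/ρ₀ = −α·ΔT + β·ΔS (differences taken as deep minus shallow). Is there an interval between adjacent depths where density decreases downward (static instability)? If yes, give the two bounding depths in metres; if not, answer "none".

Evaluate Δρ/ρ₀ = −αΔT + βΔS across each adjacent pair:
  10–60 m: −αΔT+βΔS = −(1.3 × 10⁻⁴)(-0.7)+(7.1 × 10⁻⁴)(+0.02) = 1.1 × 10⁻⁴ → stable
  60–86 m: −αΔT+βΔS = −(1.3 × 10⁻⁴)(-2.8)+(7.1 × 10⁻⁴)(-0.02) = 3.5 × 10⁻⁴ → stable
  86–253 m: −αΔT+βΔS = −(1.3 × 10⁻⁴)(+3.2)+(7.1 × 10⁻⁴)(+1.12) = 3.8 × 10⁻⁴ → stable
Every interval has Δρ > 0: the column is stably stratified throughout.

none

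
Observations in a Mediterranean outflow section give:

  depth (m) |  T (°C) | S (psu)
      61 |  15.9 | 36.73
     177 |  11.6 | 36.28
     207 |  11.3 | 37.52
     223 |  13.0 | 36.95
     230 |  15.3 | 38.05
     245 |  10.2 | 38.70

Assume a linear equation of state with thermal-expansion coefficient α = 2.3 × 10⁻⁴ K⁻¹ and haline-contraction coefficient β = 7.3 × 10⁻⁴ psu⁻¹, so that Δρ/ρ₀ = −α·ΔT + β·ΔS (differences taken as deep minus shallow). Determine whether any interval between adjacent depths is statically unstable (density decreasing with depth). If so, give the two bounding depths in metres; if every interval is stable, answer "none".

207–223 m

Evaluate Δρ/ρ₀ = −αΔT + βΔS across each adjacent pair:
  61–177 m: −αΔT+βΔS = −(2.3 × 10⁻⁴)(-4.3)+(7.3 × 10⁻⁴)(-0.45) = 6.6 × 10⁻⁴ → stable
  177–207 m: −αΔT+βΔS = −(2.3 × 10⁻⁴)(-0.3)+(7.3 × 10⁻⁴)(+1.24) = 9.7 × 10⁻⁴ → stable
  207–223 m: −αΔT+βΔS = −(2.3 × 10⁻⁴)(+1.7)+(7.3 × 10⁻⁴)(-0.57) = -8.1 × 10⁻⁴ → UNSTABLE
  223–230 m: −αΔT+βΔS = −(2.3 × 10⁻⁴)(+2.3)+(7.3 × 10⁻⁴)(+1.10) = 2.7 × 10⁻⁴ → stable
  230–245 m: −αΔT+βΔS = −(2.3 × 10⁻⁴)(-5.1)+(7.3 × 10⁻⁴)(+0.65) = 1.6 × 10⁻³ → stable
The 207–223 m interval has Δρ < 0: lighter water underlies denser water.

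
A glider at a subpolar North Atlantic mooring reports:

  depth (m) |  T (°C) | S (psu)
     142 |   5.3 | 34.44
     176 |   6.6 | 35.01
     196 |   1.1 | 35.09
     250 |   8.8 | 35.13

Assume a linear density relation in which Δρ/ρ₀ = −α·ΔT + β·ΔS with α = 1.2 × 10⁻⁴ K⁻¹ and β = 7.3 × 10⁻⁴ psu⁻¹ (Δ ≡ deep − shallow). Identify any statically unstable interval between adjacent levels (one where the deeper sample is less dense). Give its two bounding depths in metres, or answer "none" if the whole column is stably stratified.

196–250 m

Evaluate Δρ/ρ₀ = −αΔT + βΔS across each adjacent pair:
  142–176 m: −αΔT+βΔS = −(1.2 × 10⁻⁴)(+1.3)+(7.3 × 10⁻⁴)(+0.57) = 2.6 × 10⁻⁴ → stable
  176–196 m: −αΔT+βΔS = −(1.2 × 10⁻⁴)(-5.5)+(7.3 × 10⁻⁴)(+0.08) = 7.2 × 10⁻⁴ → stable
  196–250 m: −αΔT+βΔS = −(1.2 × 10⁻⁴)(+7.7)+(7.3 × 10⁻⁴)(+0.04) = -8.9 × 10⁻⁴ → UNSTABLE
The 196–250 m interval has Δρ < 0: lighter water underlies denser water.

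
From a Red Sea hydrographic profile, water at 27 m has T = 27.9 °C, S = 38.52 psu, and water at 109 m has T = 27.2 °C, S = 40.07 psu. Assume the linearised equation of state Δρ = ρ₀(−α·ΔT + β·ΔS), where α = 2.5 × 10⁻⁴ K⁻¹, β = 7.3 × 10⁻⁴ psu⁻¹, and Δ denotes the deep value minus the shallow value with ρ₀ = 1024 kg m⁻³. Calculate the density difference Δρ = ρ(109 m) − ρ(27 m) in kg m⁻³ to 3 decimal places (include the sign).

ΔT = -0.7 K, ΔS = +1.55 psu (deep − shallow).
Δρ/ρ₀ = −(2.5 × 10⁻⁴)(-0.7) + (7.3 × 10⁻⁴)(+1.55) = 1.3065 × 10⁻³.
Δρ = 1024 × (1.3065 × 10⁻³) = +1.338 kg m⁻³.
Positive Δρ: denser below, stable.

+1.338 kg m⁻³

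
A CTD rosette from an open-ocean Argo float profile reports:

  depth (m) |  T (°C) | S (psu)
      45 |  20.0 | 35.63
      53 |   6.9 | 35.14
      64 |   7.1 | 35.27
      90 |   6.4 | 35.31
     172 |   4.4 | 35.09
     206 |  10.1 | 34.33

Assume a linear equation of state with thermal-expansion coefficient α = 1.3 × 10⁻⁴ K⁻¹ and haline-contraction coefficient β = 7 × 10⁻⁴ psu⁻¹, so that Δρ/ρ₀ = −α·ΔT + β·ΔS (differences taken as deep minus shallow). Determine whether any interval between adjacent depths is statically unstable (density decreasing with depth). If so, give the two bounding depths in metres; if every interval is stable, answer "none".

172–206 m

Evaluate Δρ/ρ₀ = −αΔT + βΔS across each adjacent pair:
  45–53 m: −αΔT+βΔS = −(1.3 × 10⁻⁴)(-13.1)+(7 × 10⁻⁴)(-0.49) = 1.4 × 10⁻³ → stable
  53–64 m: −αΔT+βΔS = −(1.3 × 10⁻⁴)(+0.2)+(7 × 10⁻⁴)(+0.13) = 6.5 × 10⁻⁵ → stable
  64–90 m: −αΔT+βΔS = −(1.3 × 10⁻⁴)(-0.7)+(7 × 10⁻⁴)(+0.04) = 1.2 × 10⁻⁴ → stable
  90–172 m: −αΔT+βΔS = −(1.3 × 10⁻⁴)(-2.0)+(7 × 10⁻⁴)(-0.22) = 1.1 × 10⁻⁴ → stable
  172–206 m: −αΔT+βΔS = −(1.3 × 10⁻⁴)(+5.7)+(7 × 10⁻⁴)(-0.76) = -1.3 × 10⁻³ → UNSTABLE
The 172–206 m interval has Δρ < 0: lighter water underlies denser water.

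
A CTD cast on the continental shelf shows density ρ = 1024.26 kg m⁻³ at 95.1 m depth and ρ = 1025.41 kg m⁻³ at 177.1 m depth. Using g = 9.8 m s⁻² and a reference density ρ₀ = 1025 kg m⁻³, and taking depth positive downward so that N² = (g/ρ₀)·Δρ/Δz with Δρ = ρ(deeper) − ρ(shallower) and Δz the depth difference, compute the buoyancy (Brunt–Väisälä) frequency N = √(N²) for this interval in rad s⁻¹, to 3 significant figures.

Δρ = 1025.41 − 1024.26 = 1.15 kg m⁻³ over Δz = 177.1 − 95.1 = 82 m.
N² = (9.8/1025) × (1.15/82) = 1.3409 × 10⁻⁴ s⁻².
N = √(1.3409 × 10⁻⁴) = 0.011580 rad s⁻¹ ≈ 0.0116 rad s⁻¹.

0.0116 rad s⁻¹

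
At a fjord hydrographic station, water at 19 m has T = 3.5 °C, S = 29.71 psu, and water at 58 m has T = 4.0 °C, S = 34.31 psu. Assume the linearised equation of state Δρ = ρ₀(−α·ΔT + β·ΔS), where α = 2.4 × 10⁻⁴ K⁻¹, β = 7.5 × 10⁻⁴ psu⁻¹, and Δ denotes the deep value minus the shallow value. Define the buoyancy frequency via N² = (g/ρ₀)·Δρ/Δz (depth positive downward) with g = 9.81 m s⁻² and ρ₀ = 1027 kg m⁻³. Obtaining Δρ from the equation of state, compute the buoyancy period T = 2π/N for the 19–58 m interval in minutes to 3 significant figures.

ΔT = +0.5 K, ΔS = +4.60 psu (deep − shallow).
Δρ/ρ₀ = −αΔT + βΔS = -1.20 × 10⁻⁴ + 3.45 × 10⁻³ = 3.33 × 10⁻³, so Δρ ≈ 3.420 kg m⁻³.
N² = (g/ρ₀)·Δρ/Δz = g·(Δρ/ρ₀)/Δz = 9.81 × 3.33 × 10⁻³ / 39 = 8.3762 × 10⁻⁴ s⁻².
N = √(8.3762 × 10⁻⁴) = 0.028942 rad s⁻¹ → T = 2π/N = 217.10 s = 3.6183 min ≈ 3.62 min.

3.62 min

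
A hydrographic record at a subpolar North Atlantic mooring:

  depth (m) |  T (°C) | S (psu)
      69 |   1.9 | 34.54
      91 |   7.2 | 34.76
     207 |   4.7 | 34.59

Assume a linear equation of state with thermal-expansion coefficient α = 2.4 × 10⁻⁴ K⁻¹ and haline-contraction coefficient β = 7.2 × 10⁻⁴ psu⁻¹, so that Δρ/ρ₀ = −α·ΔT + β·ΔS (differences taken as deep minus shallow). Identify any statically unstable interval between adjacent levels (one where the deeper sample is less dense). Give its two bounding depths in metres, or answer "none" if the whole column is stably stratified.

69–91 m

Evaluate Δρ/ρ₀ = −αΔT + βΔS across each adjacent pair:
  69–91 m: −αΔT+βΔS = −(2.4 × 10⁻⁴)(+5.3)+(7.2 × 10⁻⁴)(+0.22) = -1.1 × 10⁻³ → UNSTABLE
  91–207 m: −αΔT+βΔS = −(2.4 × 10⁻⁴)(-2.5)+(7.2 × 10⁻⁴)(-0.17) = 4.8 × 10⁻⁴ → stable
The 69–91 m interval has Δρ < 0: lighter water underlies denser water.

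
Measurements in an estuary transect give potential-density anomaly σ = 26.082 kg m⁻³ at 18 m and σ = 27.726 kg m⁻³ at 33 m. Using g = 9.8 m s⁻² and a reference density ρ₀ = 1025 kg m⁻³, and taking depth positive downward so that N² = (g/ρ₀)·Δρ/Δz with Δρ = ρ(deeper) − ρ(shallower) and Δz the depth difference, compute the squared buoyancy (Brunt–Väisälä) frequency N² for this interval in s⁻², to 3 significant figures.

1.05 × 10⁻³ s⁻²

Δρ = 1027.726 − 1026.082 = 1.644 kg m⁻³ over Δz = 33 − 18 = 15 m.
N² = (9.8/1025) × (1.644/15) = 1.0479 × 10⁻³ s⁻² ≈ 1.05 × 10⁻³ s⁻².
N² > 0, so the interval is statically stable.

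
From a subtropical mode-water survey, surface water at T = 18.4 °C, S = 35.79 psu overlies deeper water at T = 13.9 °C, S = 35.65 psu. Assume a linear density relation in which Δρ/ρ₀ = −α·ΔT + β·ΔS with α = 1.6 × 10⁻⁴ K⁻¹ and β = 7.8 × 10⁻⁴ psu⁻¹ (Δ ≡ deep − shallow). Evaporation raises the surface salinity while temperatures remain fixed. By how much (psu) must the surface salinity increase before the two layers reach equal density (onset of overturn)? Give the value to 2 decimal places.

0.78 psu

Neutral buoyancy requires −α(T_deep − T_surf) + β(S_deep − S_surf′) = 0.
S_surf′ = S_deep − (α/β)·ΔT = 35.65 − (1.6 × 10⁻⁴/7.8 × 10⁻⁴)·(-4.5) = 36.5731 psu.
Increase required: 36.5731 − 35.79 = 0.7831 psu.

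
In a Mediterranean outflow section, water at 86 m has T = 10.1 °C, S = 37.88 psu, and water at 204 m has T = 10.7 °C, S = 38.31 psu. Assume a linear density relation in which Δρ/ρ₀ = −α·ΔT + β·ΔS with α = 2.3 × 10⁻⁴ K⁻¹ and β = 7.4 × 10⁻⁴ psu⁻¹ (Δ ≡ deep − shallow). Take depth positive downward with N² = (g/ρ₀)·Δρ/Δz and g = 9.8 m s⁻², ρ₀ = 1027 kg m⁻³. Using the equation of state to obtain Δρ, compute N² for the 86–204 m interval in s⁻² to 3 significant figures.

1.50 × 10⁻⁵ s⁻²

ΔT = +0.6 K, ΔS = +0.43 psu (deep − shallow).
Δρ/ρ₀ = −αΔT + βΔS = -1.38 × 10⁻⁴ + 3.182 × 10⁻⁴ = 1.802 × 10⁻⁴, so Δρ ≈ 0.1851 kg m⁻³.
N² = (g/ρ₀)·Δρ/Δz = g·(Δρ/ρ₀)/Δz = 9.8 × 1.802 × 10⁻⁴ / 118 = 1.4966 × 10⁻⁵ s⁻² ≈ 1.50 × 10⁻⁵ s⁻².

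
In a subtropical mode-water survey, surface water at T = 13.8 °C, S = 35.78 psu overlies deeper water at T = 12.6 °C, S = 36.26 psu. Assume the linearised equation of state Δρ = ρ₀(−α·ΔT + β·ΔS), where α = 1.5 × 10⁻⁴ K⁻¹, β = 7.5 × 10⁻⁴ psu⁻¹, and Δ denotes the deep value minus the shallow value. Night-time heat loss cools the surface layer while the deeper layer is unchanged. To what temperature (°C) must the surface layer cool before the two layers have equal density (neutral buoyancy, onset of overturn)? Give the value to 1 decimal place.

Neutral buoyancy requires Δρ = 0, i.e. −α(T_deep − T_surf′) + β(S_deep − S_surf) = 0.
T_surf′ = T_deep − (β/α)·ΔS = 12.6 − (7.5 × 10⁻⁴/1.5 × 10⁻⁴)·(+0.48) = 10.200 °C.
Cooling required: 13.8 − (10.200) = 3.600 °C.

10.2 °C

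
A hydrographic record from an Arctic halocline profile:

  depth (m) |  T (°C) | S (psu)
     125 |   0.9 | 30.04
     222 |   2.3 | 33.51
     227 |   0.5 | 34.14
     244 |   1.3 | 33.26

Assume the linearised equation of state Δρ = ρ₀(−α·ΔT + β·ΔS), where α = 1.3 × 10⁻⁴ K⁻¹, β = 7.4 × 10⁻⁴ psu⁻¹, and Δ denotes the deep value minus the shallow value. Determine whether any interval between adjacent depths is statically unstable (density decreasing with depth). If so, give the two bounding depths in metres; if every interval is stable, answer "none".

Evaluate Δρ/ρ₀ = −αΔT + βΔS across each adjacent pair:
  125–222 m: −αΔT+βΔS = −(1.3 × 10⁻⁴)(+1.4)+(7.4 × 10⁻⁴)(+3.47) = 2.4 × 10⁻³ → stable
  222–227 m: −αΔT+βΔS = −(1.3 × 10⁻⁴)(-1.8)+(7.4 × 10⁻⁴)(+0.63) = 7.0 × 10⁻⁴ → stable
  227–244 m: −αΔT+βΔS = −(1.3 × 10⁻⁴)(+0.8)+(7.4 × 10⁻⁴)(-0.88) = -7.6 × 10⁻⁴ → UNSTABLE
The 227–244 m interval has Δρ < 0: lighter water underlies denser water.

227–244 m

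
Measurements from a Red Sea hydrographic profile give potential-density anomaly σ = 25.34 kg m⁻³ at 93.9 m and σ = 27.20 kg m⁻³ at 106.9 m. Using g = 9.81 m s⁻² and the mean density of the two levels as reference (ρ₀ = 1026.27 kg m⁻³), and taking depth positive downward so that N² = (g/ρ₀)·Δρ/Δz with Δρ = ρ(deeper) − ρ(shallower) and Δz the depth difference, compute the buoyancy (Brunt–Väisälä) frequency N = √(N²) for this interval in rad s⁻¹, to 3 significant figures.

Δρ = 1027.20 − 1025.34 = 1.86 kg m⁻³ over Δz = 106.9 − 93.9 = 13 m.
N² = (9.81/1026.27) × (1.86/13) = 1.3677 × 10⁻³ s⁻².
N = √(1.3677 × 10⁻³) = 0.036982 rad s⁻¹ ≈ 0.0370 rad s⁻¹.

0.0370 rad s⁻¹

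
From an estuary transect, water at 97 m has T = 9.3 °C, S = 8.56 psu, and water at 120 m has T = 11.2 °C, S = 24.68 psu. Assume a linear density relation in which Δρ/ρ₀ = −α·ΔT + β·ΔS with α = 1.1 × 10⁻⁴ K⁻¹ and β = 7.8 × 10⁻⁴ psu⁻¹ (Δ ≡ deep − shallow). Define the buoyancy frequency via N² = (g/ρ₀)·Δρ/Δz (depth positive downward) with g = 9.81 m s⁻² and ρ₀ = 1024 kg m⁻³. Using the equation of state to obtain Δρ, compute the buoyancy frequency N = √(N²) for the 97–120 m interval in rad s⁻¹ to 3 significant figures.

0.0726 rad s⁻¹

ΔT = +1.9 K, ΔS = +16.12 psu (deep − shallow).
Δρ/ρ₀ = −αΔT + βΔS = -2.09 × 10⁻⁴ + 0.0125736 = 0.0123646, so Δρ ≈ 12.66 kg m⁻³.
N² = (g/ρ₀)·Δρ/Δz = g·(Δρ/ρ₀)/Δz = 9.81 × 0.0123646 / 23 = 5.2738 × 10⁻³ s⁻².
N = √(5.2738 × 10⁻³) = 0.072621 rad s⁻¹ ≈ 0.0726 rad s⁻¹.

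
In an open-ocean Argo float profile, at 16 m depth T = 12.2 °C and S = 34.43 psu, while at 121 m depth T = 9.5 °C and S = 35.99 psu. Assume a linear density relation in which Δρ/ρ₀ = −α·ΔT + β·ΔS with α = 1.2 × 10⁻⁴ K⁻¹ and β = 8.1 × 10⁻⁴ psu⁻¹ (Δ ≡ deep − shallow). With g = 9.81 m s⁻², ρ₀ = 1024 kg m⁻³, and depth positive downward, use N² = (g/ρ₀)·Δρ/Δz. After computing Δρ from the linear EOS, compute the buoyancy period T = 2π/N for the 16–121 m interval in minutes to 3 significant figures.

8.60 min

ΔT = -2.7 K, ΔS = +1.56 psu (deep − shallow).
Δρ/ρ₀ = −αΔT + βΔS = 3.24 × 10⁻⁴ + 1.2636 × 10⁻³ = 1.5876 × 10⁻³, so Δρ ≈ 1.626 kg m⁻³.
N² = (g/ρ₀)·Δρ/Δz = g·(Δρ/ρ₀)/Δz = 9.81 × 1.5876 × 10⁻³ / 105 = 1.4833 × 10⁻⁴ s⁻².
N = √(1.4833 × 10⁻⁴) = 0.012179 rad s⁻¹ → T = 2π/N = 515.90 s = 8.5983 min ≈ 8.60 min.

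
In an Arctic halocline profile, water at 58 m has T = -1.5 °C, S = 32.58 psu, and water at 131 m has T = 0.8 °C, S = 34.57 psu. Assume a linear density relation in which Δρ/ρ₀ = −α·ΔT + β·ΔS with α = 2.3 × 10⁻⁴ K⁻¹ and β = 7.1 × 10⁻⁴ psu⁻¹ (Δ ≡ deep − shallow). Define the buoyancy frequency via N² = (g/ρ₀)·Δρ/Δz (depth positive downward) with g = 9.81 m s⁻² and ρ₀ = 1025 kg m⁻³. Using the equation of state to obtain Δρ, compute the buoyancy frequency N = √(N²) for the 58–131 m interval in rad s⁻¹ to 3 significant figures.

ΔT = +2.3 K, ΔS = +1.99 psu (deep − shallow).
Δρ/ρ₀ = −αΔT + βΔS = -5.29 × 10⁻⁴ + 1.4129 × 10⁻³ = 8.839 × 10⁻⁴, so Δρ ≈ 0.9060 kg m⁻³.
N² = (g/ρ₀)·Δρ/Δz = g·(Δρ/ρ₀)/Δz = 9.81 × 8.839 × 10⁻⁴ / 73 = 1.1878 × 10⁻⁴ s⁻².
N = √(1.1878 × 10⁻⁴) = 0.010899 rad s⁻¹ ≈ 0.0109 rad s⁻¹.

0.0109 rad s⁻¹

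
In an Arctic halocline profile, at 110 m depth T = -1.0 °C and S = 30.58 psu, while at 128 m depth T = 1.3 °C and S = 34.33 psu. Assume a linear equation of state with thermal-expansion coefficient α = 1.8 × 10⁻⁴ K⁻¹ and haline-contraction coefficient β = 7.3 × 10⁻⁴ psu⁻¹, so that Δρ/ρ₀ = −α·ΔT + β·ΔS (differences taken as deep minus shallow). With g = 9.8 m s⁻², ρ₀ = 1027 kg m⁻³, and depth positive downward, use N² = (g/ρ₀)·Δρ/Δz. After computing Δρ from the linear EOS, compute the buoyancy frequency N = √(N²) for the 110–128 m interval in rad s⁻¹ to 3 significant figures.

ΔT = +2.3 K, ΔS = +3.75 psu (deep − shallow).
Δρ/ρ₀ = −αΔT + βΔS = -4.14 × 10⁻⁴ + 2.7375 × 10⁻³ = 2.3235 × 10⁻³, so Δρ ≈ 2.386 kg m⁻³.
N² = (g/ρ₀)·Δρ/Δz = g·(Δρ/ρ₀)/Δz = 9.8 × 2.3235 × 10⁻³ / 18 = 1.2650 × 10⁻³ s⁻².
N = √(1.2650 × 10⁻³) = 0.035567 rad s⁻¹ ≈ 0.0356 rad s⁻¹.

0.0356 rad s⁻¹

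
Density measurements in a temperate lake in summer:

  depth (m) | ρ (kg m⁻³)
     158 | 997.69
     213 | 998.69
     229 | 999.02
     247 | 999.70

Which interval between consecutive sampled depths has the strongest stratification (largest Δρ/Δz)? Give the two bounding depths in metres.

229–247 m

Compute the density gradient over each adjacent pair:
  158–213 m: Δρ/Δz = 1.00/55 = 0.018 kg m⁻⁴
  213–229 m: Δρ/Δz = 0.33/16 = 0.021 kg m⁻⁴
  229–247 m: Δρ/Δz = 0.68/18 = 0.038 kg m⁻⁴
The largest gradient is in the 229–247 m interval — the pycnocline.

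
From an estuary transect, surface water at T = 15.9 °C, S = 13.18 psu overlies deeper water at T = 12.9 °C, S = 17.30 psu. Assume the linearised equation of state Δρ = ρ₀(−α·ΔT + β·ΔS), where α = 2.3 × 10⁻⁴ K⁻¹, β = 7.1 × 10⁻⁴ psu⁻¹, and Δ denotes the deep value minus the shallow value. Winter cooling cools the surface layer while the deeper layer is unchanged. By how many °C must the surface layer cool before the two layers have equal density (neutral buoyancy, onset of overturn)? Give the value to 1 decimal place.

15.7 °C

Neutral buoyancy requires Δρ = 0, i.e. −α(T_deep − T_surf′) + β(S_deep − S_surf) = 0.
T_surf′ = T_deep − (β/α)·ΔS = 12.9 − (7.1 × 10⁻⁴/2.3 × 10⁻⁴)·(+4.12) = 0.182 °C.
Cooling required: 15.9 − (0.182) = 15.718 °C.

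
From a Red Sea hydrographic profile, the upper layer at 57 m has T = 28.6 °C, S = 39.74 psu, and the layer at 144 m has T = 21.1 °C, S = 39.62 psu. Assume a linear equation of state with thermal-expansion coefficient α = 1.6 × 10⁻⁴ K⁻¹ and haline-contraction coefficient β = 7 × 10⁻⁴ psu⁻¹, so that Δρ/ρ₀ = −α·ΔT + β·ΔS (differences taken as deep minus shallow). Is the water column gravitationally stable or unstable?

stable

ΔT = 21.1 − 28.6 = -7.5 K and ΔS = 39.62 − 39.74 = -0.12 psu (deep − shallow).
−αΔT = 1.20 × 10⁻³; βΔS = -8.40 × 10⁻⁵; sum Δρ/ρ₀ = 1.116 × 10⁻³.
Δρ/ρ₀ > 0, so Δρ > 0: deeper water is denser → statically stable.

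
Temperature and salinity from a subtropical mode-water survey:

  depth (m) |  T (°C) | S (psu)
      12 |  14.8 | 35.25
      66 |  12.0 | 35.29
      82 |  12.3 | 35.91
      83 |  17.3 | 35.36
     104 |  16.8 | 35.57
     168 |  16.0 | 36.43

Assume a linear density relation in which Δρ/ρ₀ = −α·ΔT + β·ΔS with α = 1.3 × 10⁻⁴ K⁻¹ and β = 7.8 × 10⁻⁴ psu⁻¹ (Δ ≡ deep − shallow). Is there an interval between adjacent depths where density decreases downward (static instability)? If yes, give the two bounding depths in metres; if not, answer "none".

82–83 m

Evaluate Δρ/ρ₀ = −αΔT + βΔS across each adjacent pair:
  12–66 m: −αΔT+βΔS = −(1.3 × 10⁻⁴)(-2.8)+(7.8 × 10⁻⁴)(+0.04) = 4.0 × 10⁻⁴ → stable
  66–82 m: −αΔT+βΔS = −(1.3 × 10⁻⁴)(+0.3)+(7.8 × 10⁻⁴)(+0.62) = 4.4 × 10⁻⁴ → stable
  82–83 m: −αΔT+βΔS = −(1.3 × 10⁻⁴)(+5.0)+(7.8 × 10⁻⁴)(-0.55) = -1.1 × 10⁻³ → UNSTABLE
  83–104 m: −αΔT+βΔS = −(1.3 × 10⁻⁴)(-0.5)+(7.8 × 10⁻⁴)(+0.21) = 2.3 × 10⁻⁴ → stable
  104–168 m: −αΔT+βΔS = −(1.3 × 10⁻⁴)(-0.8)+(7.8 × 10⁻⁴)(+0.86) = 7.7 × 10⁻⁴ → stable
The 82–83 m interval has Δρ < 0: lighter water underlies denser water.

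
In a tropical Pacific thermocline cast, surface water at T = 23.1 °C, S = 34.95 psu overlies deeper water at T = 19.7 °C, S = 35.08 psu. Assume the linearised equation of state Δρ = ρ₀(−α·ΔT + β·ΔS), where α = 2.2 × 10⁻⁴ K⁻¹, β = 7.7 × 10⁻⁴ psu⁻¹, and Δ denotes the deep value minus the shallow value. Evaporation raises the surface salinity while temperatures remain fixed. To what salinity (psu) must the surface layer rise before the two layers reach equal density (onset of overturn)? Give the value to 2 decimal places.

Neutral buoyancy requires −α(T_deep − T_surf) + β(S_deep − S_surf′) = 0.
S_surf′ = S_deep − (α/β)·ΔT = 35.08 − (2.2 × 10⁻⁴/7.7 × 10⁻⁴)·(-3.4) = 36.0514 psu.
Increase required: 36.0514 − 34.95 = 1.1014 psu.

36.05 psu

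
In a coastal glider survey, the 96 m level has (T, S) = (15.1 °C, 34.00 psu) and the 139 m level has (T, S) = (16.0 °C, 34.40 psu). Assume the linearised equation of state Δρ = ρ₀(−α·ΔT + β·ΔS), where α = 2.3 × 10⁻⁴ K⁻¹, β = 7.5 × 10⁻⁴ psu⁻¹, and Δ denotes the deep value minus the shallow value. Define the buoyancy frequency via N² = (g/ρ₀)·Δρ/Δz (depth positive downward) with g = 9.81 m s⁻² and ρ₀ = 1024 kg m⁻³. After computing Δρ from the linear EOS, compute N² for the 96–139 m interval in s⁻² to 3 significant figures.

2.12 × 10⁻⁵ s⁻²

ΔT = +0.9 K, ΔS = +0.40 psu (deep − shallow).
Δρ/ρ₀ = −αΔT + βΔS = -2.07 × 10⁻⁴ + 3.00 × 10⁻⁴ = 9.30 × 10⁻⁵, so Δρ ≈ 0.09523 kg m⁻³.
N² = (g/ρ₀)·Δρ/Δz = g·(Δρ/ρ₀)/Δz = 9.81 × 9.30 × 10⁻⁵ / 43 = 2.1217 × 10⁻⁵ s⁻² ≈ 2.12 × 10⁻⁵ s⁻².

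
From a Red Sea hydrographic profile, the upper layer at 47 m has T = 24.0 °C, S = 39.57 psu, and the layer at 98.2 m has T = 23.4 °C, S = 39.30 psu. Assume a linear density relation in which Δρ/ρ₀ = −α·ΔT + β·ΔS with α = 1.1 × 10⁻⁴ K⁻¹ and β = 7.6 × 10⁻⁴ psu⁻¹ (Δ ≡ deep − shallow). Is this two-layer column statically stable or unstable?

unstable

ΔT = 23.4 − 24.0 = -0.6 K and ΔS = 39.30 − 39.57 = -0.27 psu (deep − shallow).
−αΔT = 6.60 × 10⁻⁵; βΔS = -2.052 × 10⁻⁴; sum Δρ/ρ₀ = -1.392 × 10⁻⁴.
Δρ/ρ₀ < 0, so Δρ < 0: deeper water is lighter → statically unstable; the column would overturn.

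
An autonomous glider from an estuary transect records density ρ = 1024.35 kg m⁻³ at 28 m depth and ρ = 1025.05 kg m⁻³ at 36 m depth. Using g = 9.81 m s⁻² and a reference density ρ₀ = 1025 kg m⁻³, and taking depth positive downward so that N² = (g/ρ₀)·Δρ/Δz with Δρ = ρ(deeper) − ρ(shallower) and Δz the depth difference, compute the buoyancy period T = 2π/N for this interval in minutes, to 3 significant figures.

Δρ = 1025.05 − 1024.35 = 0.70 kg m⁻³ over Δz = 36 − 28 = 8 m.
N² = (9.81/1025) × (0.70/8) = 8.3744 × 10⁻⁴ s⁻².
N = √(8.3744 × 10⁻⁴) = 0.028939 rad s⁻¹, so T = 2π/N = 217.12 s = 3.6187 min ≈ 3.62 min.
A positive N² confirms static stability across the interval.

3.62 min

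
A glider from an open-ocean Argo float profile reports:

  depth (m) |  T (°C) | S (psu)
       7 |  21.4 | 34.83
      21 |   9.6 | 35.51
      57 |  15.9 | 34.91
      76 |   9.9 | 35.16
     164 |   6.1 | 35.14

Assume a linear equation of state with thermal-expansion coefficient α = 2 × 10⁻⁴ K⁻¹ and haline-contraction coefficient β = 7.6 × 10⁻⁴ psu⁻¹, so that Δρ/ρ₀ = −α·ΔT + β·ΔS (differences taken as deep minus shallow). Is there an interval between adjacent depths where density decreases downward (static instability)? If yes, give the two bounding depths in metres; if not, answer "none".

Evaluate Δρ/ρ₀ = −αΔT + βΔS across each adjacent pair:
  7–21 m: −αΔT+βΔS = −(2 × 10⁻⁴)(-11.8)+(7.6 × 10⁻⁴)(+0.68) = 2.9 × 10⁻³ → stable
  21–57 m: −αΔT+βΔS = −(2 × 10⁻⁴)(+6.3)+(7.6 × 10⁻⁴)(-0.60) = -1.7 × 10⁻³ → UNSTABLE
  57–76 m: −αΔT+βΔS = −(2 × 10⁻⁴)(-6.0)+(7.6 × 10⁻⁴)(+0.25) = 1.4 × 10⁻³ → stable
  76–164 m: −αΔT+βΔS = −(2 × 10⁻⁴)(-3.8)+(7.6 × 10⁻⁴)(-0.02) = 7.4 × 10⁻⁴ → stable
The 21–57 m interval has Δρ < 0: lighter water underlies denser water.

21–57 m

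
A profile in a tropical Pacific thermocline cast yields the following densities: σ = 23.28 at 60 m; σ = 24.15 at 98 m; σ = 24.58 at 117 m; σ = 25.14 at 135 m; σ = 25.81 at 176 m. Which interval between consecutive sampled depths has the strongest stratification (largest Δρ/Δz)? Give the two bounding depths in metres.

117–135 m

Compute the density gradient over each adjacent pair:
  60–98 m: Δρ/Δz = 0.87/38 = 0.023 kg m⁻⁴
  98–117 m: Δρ/Δz = 0.43/19 = 0.023 kg m⁻⁴
  117–135 m: Δρ/Δz = 0.56/18 = 0.031 kg m⁻⁴
  135–176 m: Δρ/Δz = 0.67/41 = 0.016 kg m⁻⁴
The largest gradient is in the 117–135 m interval — the pycnocline.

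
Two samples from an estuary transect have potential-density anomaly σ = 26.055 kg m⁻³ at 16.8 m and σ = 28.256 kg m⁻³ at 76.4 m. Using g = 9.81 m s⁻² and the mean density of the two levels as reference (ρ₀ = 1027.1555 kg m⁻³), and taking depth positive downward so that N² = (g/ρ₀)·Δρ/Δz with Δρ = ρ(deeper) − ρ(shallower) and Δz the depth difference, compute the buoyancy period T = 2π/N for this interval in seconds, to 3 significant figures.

Δρ = 1028.256 − 1026.055 = 2.201 kg m⁻³ over Δz = 76.4 − 16.8 = 59.6 m.
N² = (9.81/1027.1555) × (2.201/59.6) = 3.5270 × 10⁻⁴ s⁻².
N = √(3.5270 × 10⁻⁴) = 0.018780 rad s⁻¹, so T = 2π/N = 334.57 s ≈ 335 s.

335 s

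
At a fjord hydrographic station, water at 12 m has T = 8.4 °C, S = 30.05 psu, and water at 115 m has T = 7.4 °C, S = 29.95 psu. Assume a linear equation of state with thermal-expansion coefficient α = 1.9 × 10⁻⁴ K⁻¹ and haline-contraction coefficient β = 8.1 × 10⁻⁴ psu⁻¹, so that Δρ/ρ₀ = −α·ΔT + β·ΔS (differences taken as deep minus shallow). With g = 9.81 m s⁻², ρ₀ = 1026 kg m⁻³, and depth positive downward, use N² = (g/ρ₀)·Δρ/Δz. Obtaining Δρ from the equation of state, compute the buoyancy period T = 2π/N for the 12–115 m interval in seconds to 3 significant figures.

ΔT = -1.0 K, ΔS = -0.10 psu (deep − shallow).
Δρ/ρ₀ = −αΔT + βΔS = 1.90 × 10⁻⁴ − 8.10 × 10⁻⁵ = 1.09 × 10⁻⁴, so Δρ ≈ 0.1118 kg m⁻³.
N² = (g/ρ₀)·Δρ/Δz = g·(Δρ/ρ₀)/Δz = 9.81 × 1.09 × 10⁻⁴ / 103 = 1.0381 × 10⁻⁵ s⁻².
N = √(1.0381 × 10⁻⁵) = 3.2220 × 10⁻³ rad s⁻¹ → T = 2π/N = 1.9501 × 10³ s ≈ 1.95 × 10³ s.

1.95 × 10³ s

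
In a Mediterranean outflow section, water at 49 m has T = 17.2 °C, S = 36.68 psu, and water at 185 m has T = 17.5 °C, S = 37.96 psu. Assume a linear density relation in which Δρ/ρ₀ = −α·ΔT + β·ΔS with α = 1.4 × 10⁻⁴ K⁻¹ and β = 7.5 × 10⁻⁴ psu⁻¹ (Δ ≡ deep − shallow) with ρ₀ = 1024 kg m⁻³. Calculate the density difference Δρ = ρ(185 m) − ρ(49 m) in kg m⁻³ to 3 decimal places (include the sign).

ΔT = +0.3 K, ΔS = +1.28 psu (deep − shallow).
Δρ/ρ₀ = −(1.4 × 10⁻⁴)(+0.3) + (7.5 × 10⁻⁴)(+1.28) = 9.18 × 10⁻⁴.
Δρ = 1024 × (9.18 × 10⁻⁴) = +0.940 kg m⁻³.
Positive Δρ: denser below, stable.

+0.940 kg m⁻³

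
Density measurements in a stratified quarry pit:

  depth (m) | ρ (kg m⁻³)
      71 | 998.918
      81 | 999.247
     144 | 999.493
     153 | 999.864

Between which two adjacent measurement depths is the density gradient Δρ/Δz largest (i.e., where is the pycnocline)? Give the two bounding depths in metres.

144–153 m

Compute the density gradient over each adjacent pair:
  71–81 m: Δρ/Δz = 0.329/10 = 0.033 kg m⁻⁴
  81–144 m: Δρ/Δz = 0.246/63 = 3.9 × 10⁻³ kg m⁻⁴
  144–153 m: Δρ/Δz = 0.371/9 = 0.041 kg m⁻⁴
The largest gradient is in the 144–153 m interval — the pycnocline.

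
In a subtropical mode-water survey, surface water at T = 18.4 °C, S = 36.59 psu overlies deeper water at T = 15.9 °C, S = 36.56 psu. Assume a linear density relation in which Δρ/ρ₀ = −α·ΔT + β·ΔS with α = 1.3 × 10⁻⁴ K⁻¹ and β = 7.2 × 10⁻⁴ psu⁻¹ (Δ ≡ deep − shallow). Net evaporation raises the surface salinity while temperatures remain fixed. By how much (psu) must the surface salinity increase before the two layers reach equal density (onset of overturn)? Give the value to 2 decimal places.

0.42 psu

Neutral buoyancy requires −α(T_deep − T_surf) + β(S_deep − S_surf′) = 0.
S_surf′ = S_deep − (α/β)·ΔT = 36.56 − (1.3 × 10⁻⁴/7.2 × 10⁻⁴)·(-2.5) = 37.0114 psu.
Increase required: 37.0114 − 36.59 = 0.4214 psu.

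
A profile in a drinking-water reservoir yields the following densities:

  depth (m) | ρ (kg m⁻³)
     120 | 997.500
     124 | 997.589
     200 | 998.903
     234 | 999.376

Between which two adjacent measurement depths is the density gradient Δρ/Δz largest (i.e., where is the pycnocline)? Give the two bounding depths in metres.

120–124 m

Compute the density gradient over each adjacent pair:
  120–124 m: Δρ/Δz = 0.089/4 = 0.022 kg m⁻⁴
  124–200 m: Δρ/Δz = 1.314/76 = 0.017 kg m⁻⁴
  200–234 m: Δρ/Δz = 0.473/34 = 0.014 kg m⁻⁴
The largest gradient is in the 120–124 m interval — the pycnocline.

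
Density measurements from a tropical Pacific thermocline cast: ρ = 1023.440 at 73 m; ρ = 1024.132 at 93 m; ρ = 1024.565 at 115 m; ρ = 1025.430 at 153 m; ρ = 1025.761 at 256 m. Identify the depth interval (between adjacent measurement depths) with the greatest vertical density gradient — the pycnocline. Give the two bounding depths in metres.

73–93 m

Compute the density gradient over each adjacent pair:
  73–93 m: Δρ/Δz = 0.692/20 = 0.035 kg m⁻⁴
  93–115 m: Δρ/Δz = 0.433/22 = 0.020 kg m⁻⁴
  115–153 m: Δρ/Δz = 0.865/38 = 0.023 kg m⁻⁴
  153–256 m: Δρ/Δz = 0.331/103 = 3.2 × 10⁻³ kg m⁻⁴
The largest gradient is in the 73–93 m interval — the pycnocline.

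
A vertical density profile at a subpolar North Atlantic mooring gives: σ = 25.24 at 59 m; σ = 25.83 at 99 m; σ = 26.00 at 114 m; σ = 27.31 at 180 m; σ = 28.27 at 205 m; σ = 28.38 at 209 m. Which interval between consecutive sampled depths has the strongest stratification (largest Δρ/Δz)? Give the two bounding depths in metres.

Compute the density gradient over each adjacent pair:
  59–99 m: Δρ/Δz = 0.59/40 = 0.015 kg m⁻⁴
  99–114 m: Δρ/Δz = 0.17/15 = 0.011 kg m⁻⁴
  114–180 m: Δρ/Δz = 1.31/66 = 0.020 kg m⁻⁴
  180–205 m: Δρ/Δz = 0.96/25 = 0.038 kg m⁻⁴
  205–209 m: Δρ/Δz = 0.11/4 = 0.028 kg m⁻⁴
The largest gradient is in the 180–205 m interval — the pycnocline.

180–205 m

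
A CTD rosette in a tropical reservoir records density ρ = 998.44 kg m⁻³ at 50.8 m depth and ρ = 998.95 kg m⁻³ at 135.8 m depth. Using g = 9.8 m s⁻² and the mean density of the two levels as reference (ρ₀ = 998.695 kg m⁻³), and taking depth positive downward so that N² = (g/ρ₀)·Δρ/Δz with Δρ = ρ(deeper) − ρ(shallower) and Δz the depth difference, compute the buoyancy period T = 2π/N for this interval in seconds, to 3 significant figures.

Δρ = 998.95 − 998.44 = 0.51 kg m⁻³ over Δz = 135.8 − 50.8 = 85 m.
N² = (9.8/998.695) × (0.51/85) = 5.8877 × 10⁻⁵ s⁻².
N = √(5.8877 × 10⁻⁵) = 7.6731 × 10⁻³ rad s⁻¹, so T = 2π/N = 818.86 s ≈ 819 s.

819 s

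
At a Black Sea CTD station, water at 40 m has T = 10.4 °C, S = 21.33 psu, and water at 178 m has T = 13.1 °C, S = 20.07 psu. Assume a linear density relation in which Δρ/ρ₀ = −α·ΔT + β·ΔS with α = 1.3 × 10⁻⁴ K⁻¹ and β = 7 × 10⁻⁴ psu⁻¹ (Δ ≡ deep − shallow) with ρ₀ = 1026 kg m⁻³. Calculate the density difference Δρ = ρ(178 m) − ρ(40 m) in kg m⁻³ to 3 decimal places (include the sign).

ΔT = +2.7 K, ΔS = -1.26 psu (deep − shallow).
Δρ/ρ₀ = −(1.3 × 10⁻⁴)(+2.7) + (7 × 10⁻⁴)(-1.26) = -1.233 × 10⁻³.
Δρ = 1026 × (-1.233 × 10⁻³) = -1.265 kg m⁻³.
Negative Δρ: lighter below, statically unstable.

-1.265 kg m⁻³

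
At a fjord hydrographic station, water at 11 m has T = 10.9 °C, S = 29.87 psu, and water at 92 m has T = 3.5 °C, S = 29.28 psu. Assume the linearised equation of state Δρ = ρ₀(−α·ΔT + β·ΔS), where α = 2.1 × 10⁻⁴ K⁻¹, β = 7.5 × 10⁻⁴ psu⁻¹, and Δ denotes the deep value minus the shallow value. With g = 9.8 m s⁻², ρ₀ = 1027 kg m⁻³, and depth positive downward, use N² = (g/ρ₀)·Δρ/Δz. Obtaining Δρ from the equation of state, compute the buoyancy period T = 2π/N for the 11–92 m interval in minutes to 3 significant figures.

ΔT = -7.4 K, ΔS = -0.59 psu (deep − shallow).
Δρ/ρ₀ = −αΔT + βΔS = 1.554 × 10⁻³ − 4.425 × 10⁻⁴ = 1.1115 × 10⁻³, so Δρ ≈ 1.142 kg m⁻³.
N² = (g/ρ₀)·Δρ/Δz = g·(Δρ/ρ₀)/Δz = 9.8 × 1.1115 × 10⁻³ / 81 = 1.3448 × 10⁻⁴ s⁻².
N = √(1.3448 × 10⁻⁴) = 0.011597 rad s⁻¹ → T = 2π/N = 541.79 s = 9.0298 min ≈ 9.03 min.

9.03 min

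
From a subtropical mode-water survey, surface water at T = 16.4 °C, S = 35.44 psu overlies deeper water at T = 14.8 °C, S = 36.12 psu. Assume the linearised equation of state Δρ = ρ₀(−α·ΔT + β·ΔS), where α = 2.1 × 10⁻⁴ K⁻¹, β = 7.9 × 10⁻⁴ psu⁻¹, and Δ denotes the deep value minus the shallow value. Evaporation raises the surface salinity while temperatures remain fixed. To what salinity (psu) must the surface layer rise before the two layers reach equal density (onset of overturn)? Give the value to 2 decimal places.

Neutral buoyancy requires −α(T_deep − T_surf) + β(S_deep − S_surf′) = 0.
S_surf′ = S_deep − (α/β)·ΔT = 36.12 − (2.1 × 10⁻⁴/7.9 × 10⁻⁴)·(-1.6) = 36.5453 psu.
Increase required: 36.5453 − 35.44 = 1.1053 psu.

36.55 psu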